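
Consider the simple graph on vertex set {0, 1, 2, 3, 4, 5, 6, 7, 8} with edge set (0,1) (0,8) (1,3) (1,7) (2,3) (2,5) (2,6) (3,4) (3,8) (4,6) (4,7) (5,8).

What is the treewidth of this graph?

A width-3 tree decomposition is:
Bags: B1 = {2, 4, 6, 7}  B2 = {2, 3, 4, 7}  B3 = {1, 2, 3, 7}  B4 = {1, 2, 3, 5}  B5 = {1, 3, 5, 8}  B6 = {0, 1, 5, 8}
Tree: B1–B2, B2–B3, B3–B4, B4–B5, B5–B6
Each bag holds 4 vertices, so the decomposition has width 3, which upper-bounds the treewidth. For the lower bound: the 4 vertex sets {4,6,7}, {2}, {3}, {0,1,5,8} are disjoint, each induces a connected subgraph, and every pair is joined by at least one edge of G. Contracting each set to a single vertex therefore yields K_{4} as a minor, and since treewidth is minor-monotone, tw(G) ≥ tw(K_{4}) = 3. The upper and lower bounds meet at 3, so that is the treewidth.

3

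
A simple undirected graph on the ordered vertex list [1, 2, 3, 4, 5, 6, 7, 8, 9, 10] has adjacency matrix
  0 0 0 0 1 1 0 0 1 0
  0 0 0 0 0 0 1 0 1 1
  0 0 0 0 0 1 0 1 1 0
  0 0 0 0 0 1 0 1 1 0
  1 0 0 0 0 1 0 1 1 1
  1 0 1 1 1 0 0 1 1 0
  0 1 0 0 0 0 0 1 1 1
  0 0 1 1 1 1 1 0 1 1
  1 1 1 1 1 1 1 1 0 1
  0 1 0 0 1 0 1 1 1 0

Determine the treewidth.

3

A width-3 tree decomposition is:
Bags: B1 = {3, 6, 8, 9}  B2 = {5, 6, 8, 9}  B3 = {5, 8, 9, 10}  B4 = {7, 8, 9, 10}  B5 = {1, 5, 6, 9}  B6 = {4, 6, 8, 9}  B7 = {2, 7, 9, 10}
Tree: B1–B2, B2–B3, B3–B4, B2–B5, B1–B6, B4–B7
Each bag holds 4 vertices, so the decomposition has width 3, which upper-bounds the treewidth. On the other hand G contains the 4-clique {5, 8, 9, 10}. A clique must lie in a single bag of any decomposition, so no decomposition can have width below 3. Combining the bounds, tw(G) = 3.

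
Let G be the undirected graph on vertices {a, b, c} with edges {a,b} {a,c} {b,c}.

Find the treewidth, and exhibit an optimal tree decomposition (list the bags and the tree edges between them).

With just one bag of size 3, the width is 3 − 1 = 2, so tw(G) ≤ 2. On the other hand G contains the 3-clique {a, b, c}. A clique must lie in a single bag of any decomposition, so no decomposition can have width below 2. The upper and lower bounds meet at 2, so that is the treewidth.

Treewidth 2.
One optimal decomposition is:
Bags: B1 = {a, b, c}
Tree: (single bag)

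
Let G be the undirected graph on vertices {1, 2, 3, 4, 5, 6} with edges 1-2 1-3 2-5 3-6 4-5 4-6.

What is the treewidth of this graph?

A width-2 tree decomposition is:
Bags: B1 = {4, 5, 6}  B2 = {2, 5, 6}  B3 = {1, 2, 6}  B4 = {1, 3, 6}
Tree: B1–B2, B2–B3, B3–B4
Each bag holds 3 vertices, so the decomposition has width 2, which upper-bounds the treewidth. For the lower bound, G contains the cycle 6–4–5–2–1–3–6, so G is not a forest; only forests have treewidth ≤ 1, hence tw(G) ≥ 2. Hence tw(G) = 2 exactly.

2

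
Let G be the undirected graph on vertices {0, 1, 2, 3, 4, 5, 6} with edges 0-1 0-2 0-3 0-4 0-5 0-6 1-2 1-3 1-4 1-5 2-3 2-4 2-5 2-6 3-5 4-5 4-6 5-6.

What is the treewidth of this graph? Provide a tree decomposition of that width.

Every bag has size at most 5, so the width is 5 − 1 = 4 and tw(G) ≤ 4. On the other hand G contains the 5-clique {0, 1, 2, 3, 5}. A clique must lie in a single bag of any decomposition, so no decomposition can have width below 4. Hence tw(G) = 4 exactly.

Treewidth 4.
Bags: B1 = {0, 1, 2, 3, 5}  B2 = {0, 1, 2, 4, 5}  B3 = {0, 2, 4, 5, 6}
Tree: B1–B2, B2–B3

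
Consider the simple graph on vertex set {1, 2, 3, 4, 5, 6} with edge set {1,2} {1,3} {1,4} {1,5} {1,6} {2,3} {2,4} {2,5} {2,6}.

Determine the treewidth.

A width-2 tree decomposition is:
Bags: B1 = {1, 2, 6}  B2 = {1, 2, 5}  B3 = {1, 2, 4}  B4 = {1, 2, 3}
Tree: B1–B2, B1–B3, B1–B4
Each bag holds 3 vertices, so the decomposition has width 2, which upper-bounds the treewidth. Conversely, {1, 2, 3} is a clique of size 3, and the vertices of any clique must share a bag in every tree decomposition; so some bag has ≥ 3 vertices and tw(G) ≥ 2. Hence tw(G) = 2 exactly.

2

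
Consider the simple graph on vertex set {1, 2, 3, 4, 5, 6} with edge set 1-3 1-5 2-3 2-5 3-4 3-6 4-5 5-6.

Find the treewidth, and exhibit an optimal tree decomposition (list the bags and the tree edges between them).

Treewidth 2.
Bags: B1 = {3, 4, 5}  B2 = {2, 3, 5}  B3 = {1, 3, 5}  B4 = {3, 5, 6}
Tree: B1–B2, B2–B3, B3–B4

Every bag has size at most 3, so the width is 3 − 1 = 2 and tw(G) ≤ 2. The edges 4–5–2–3–4 form a cycle, so G is not a tree and its treewidth is at least 2. Therefore the treewidth is 2.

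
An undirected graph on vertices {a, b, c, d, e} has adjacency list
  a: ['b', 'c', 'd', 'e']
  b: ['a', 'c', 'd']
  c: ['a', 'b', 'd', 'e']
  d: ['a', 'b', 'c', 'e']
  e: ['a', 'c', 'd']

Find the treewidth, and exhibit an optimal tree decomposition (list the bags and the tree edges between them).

Treewidth 3.
Bags: B1 = {a, b, c, d}  B2 = {a, c, d, e}
Tree: B1–B2

The largest bag has 4 vertices, giving width 3; this decomposition certifies tw(G) ≤ 3. On the other hand G contains the 4-clique {a, c, d, e}. A clique must lie in a single bag of any decomposition, so no decomposition can have width below 3. Hence tw(G) = 3 exactly.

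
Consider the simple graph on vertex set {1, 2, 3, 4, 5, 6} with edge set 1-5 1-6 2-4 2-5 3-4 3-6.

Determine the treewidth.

A width-2 tree decomposition is:
Bags: B1 = {1, 3, 6}  B2 = {1, 3, 5}  B3 = {2, 3, 5}  B4 = {2, 3, 4}
Tree: B1–B2, B2–B3, B3–B4
Every bag has size at most 3, so the width is 3 − 1 = 2 and tw(G) ≤ 2. Since 3–6–1–5–2–4–3 is a cycle in G, G is not acyclic. Forests are exactly the graphs of treewidth ≤ 1, so tw(G) ≥ 2. Hence tw(G) = 2 exactly.

2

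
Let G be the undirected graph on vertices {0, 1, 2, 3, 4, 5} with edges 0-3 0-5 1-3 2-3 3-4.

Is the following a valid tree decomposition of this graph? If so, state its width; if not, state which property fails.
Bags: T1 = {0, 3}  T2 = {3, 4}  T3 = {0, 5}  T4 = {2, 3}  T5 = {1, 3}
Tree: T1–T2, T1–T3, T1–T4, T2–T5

Yes; width 1.

Vertex coverage: the bags together contain {0, 1, 2, 3, 4, 5}, the full vertex set. Edge coverage: each edge of G has both endpoints in at least one bag. Running intersection: for every vertex, the bags containing it form a connected subtree. All three properties hold, so this is a valid tree decomposition of width max|bag| − 1 = 1, and hence tw(G) ≤ 1.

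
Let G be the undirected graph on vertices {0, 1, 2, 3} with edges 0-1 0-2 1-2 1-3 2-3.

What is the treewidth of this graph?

2

A width-2 tree decomposition is:
Bags: B1 = {0, 1, 2}  B2 = {1, 2, 3}
Tree: B1–B2
Each bag holds 3 vertices, so the decomposition has width 2, which upper-bounds the treewidth. On the other hand G contains the 3-clique {0, 1, 2}. A clique must lie in a single bag of any decomposition, so no decomposition can have width below 2. Therefore the treewidth is 2.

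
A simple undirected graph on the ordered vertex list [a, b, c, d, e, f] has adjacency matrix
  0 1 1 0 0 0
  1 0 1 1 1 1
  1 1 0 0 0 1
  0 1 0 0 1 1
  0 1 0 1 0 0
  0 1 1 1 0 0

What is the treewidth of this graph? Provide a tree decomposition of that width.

The largest bag has 3 vertices, giving width 2; this decomposition certifies tw(G) ≤ 2. For the lower bound, the 3 vertices {b, d, e} are pairwise adjacent, and any tree decomposition puts a clique entirely inside one bag — forcing width ≥ 2. The upper and lower bounds meet at 2, so that is the treewidth.

Treewidth 2.
One such decomposition:
Bags: B1 = {b, d, f}  B2 = {b, d, e}  B3 = {b, c, f}  B4 = {a, b, c}
Tree: B1–B2, B1–B3, B3–B4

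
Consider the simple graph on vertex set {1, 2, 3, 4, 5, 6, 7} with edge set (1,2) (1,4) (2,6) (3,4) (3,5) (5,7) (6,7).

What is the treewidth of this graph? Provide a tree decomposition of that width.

Treewidth 2.
One such decomposition:
Bags: B1 = {5, 6, 7}  B2 = {3, 5, 6}  B3 = {3, 4, 6}  B4 = {1, 4, 6}  B5 = {1, 2, 6}
Tree: B1–B2, B2–B3, B3–B4, B4–B5

Each bag holds 3 vertices, so the decomposition has width 2, which upper-bounds the treewidth. The edges 6–7–5–3–4–1–2–6 form a cycle, so G is not a tree and its treewidth is at least 2. Hence tw(G) = 2 exactly.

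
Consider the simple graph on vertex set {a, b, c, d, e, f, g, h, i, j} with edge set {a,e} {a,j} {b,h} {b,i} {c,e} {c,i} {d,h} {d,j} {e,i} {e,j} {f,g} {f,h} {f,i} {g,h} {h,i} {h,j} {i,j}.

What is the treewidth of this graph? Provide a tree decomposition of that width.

The largest bag has 3 vertices, giving width 2; this decomposition certifies tw(G) ≤ 2. Conversely, {a, e, j} is a clique of size 3, and the vertices of any clique must share a bag in every tree decomposition; so some bag has ≥ 3 vertices and tw(G) ≥ 2. Therefore the treewidth is 2.

Treewidth 2.
One optimal decomposition is:
Bags: B1 = {h, i, j}  B2 = {f, h, i}  B3 = {e, i, j}  B4 = {f, g, h}  B5 = {b, h, i}  B6 = {a, e, j}  B7 = {c, e, i}  B8 = {d, h, j}
Tree: B1–B2, B1–B3, B2–B4, B1–B5, B3–B6, B3–B7, B1–B8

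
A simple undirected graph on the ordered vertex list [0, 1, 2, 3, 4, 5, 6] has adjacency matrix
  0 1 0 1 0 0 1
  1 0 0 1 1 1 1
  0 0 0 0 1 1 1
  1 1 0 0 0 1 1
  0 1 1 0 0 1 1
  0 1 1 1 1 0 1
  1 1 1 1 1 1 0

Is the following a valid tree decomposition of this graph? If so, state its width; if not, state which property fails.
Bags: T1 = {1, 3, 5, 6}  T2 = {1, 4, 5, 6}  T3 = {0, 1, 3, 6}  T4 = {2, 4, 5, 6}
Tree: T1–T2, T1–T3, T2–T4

Yes; width 3.

Every vertex of G appears in some bag (union = {0, 1, 2, 3, 4, 5, 6}); every edge is covered by a bag; and for each vertex v the set of bags containing v is connected in the bag tree. The decomposition is therefore valid. The largest bag has 4 vertices, so the width is 3.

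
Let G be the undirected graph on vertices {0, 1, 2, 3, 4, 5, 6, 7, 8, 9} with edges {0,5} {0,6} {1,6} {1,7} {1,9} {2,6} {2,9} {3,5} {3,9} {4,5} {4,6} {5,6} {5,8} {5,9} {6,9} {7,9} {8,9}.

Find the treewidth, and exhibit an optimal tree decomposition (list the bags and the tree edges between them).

Treewidth 2.
One optimal decomposition is:
Bags: B1 = {5, 6, 9}  B2 = {1, 6, 9}  B3 = {1, 7, 9}  B4 = {3, 5, 9}  B5 = {2, 6, 9}  B6 = {0, 5, 6}  B7 = {4, 5, 6}  B8 = {5, 8, 9}
Tree: B1–B2, B2–B3, B1–B4, B2–B5, B1–B6, B1–B7, B1–B8

The largest bag has 3 vertices, giving width 2; this decomposition certifies tw(G) ≤ 2. On the other hand G contains the 3-clique {0, 5, 6}. A clique must lie in a single bag of any decomposition, so no decomposition can have width below 2. The upper and lower bounds meet at 2, so that is the treewidth.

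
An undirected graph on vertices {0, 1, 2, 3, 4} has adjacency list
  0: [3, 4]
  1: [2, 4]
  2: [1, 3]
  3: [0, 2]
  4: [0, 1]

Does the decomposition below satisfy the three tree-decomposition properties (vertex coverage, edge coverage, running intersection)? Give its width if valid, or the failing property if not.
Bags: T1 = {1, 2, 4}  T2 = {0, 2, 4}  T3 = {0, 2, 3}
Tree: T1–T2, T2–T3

Checking the three conditions: (i) the bags cover all of {0, 1, 2, 3, 4}; (ii) for each edge, some bag contains both endpoints; (iii) the bags containing any fixed vertex form a subtree. All hold, so the decomposition is valid with width 3 − 1 = 2.

Yes; width 2.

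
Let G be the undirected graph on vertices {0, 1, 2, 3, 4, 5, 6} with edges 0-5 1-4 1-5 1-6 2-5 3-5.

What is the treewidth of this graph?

1

A width-1 tree decomposition is:
Bags: B1 = {0, 5}  B2 = {1, 5}  B3 = {1, 6}  B4 = {2, 5}  B5 = {3, 5}  B6 = {1, 4}
Tree: B1–B2, B2–B3, B1–B4, B1–B5, B3–B6
Each bag holds 2 vertices, so the decomposition has width 1, which upper-bounds the treewidth. Any graph with an edge has treewidth ≥ 1, and G has the edge 5–0. Therefore the treewidth is 1.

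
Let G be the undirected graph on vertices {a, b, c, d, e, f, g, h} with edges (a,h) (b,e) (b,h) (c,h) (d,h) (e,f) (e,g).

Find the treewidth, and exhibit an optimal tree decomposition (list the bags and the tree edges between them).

Every bag has size at most 2, so the width is 2 − 1 = 1 and tw(G) ≤ 1. Since G has at least one edge (e.g. h–c), it is not an edgeless graph, so tw(G) ≥ 1. The upper and lower bounds meet at 1, so that is the treewidth.

Treewidth 1.
One such decomposition:
Bags: B1 = {c, h}  B2 = {a, h}  B3 = {b, h}  B4 = {b, e}  B5 = {e, g}  B6 = {d, h}  B7 = {e, f}
Tree: B1–B2, B2–B3, B3–B4, B4–B5, B2–B6, B4–B7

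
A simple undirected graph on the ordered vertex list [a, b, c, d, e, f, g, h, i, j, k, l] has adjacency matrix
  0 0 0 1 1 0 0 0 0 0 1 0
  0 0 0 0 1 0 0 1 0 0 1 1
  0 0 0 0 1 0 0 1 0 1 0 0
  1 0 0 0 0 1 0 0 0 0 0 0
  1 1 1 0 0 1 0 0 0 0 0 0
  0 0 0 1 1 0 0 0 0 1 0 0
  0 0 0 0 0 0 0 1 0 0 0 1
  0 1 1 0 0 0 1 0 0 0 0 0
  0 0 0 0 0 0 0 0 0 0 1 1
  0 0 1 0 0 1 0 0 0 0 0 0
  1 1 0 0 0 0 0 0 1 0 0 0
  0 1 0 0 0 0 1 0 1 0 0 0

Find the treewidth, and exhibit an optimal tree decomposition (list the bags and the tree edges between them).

The largest bag has 4 vertices, giving width 3; this decomposition certifies tw(G) ≤ 3. For the lower bound: the 4 vertex sets {d,f,j}, {c}, {e}, {a,b,h,k} are disjoint, each induces a connected subgraph, and every pair is joined by at least one edge of G. Contracting each set to a single vertex therefore yields K_{4} as a minor, and since treewidth is minor-monotone, tw(G) ≥ tw(K_{4}) = 3. Combining the bounds, tw(G) = 3.

Treewidth 3.
One such decomposition:
Bags: B1 = {c, d, f, j}  B2 = {c, d, e, f}  B3 = {a, c, d, e}  B4 = {a, c, e, h}  B5 = {a, b, e, h}  B6 = {a, b, h, k}  B7 = {b, g, h, k}  B8 = {b, g, k, l}  B9 = {g, i, k, l}
Tree: B1–B2, B2–B3, B3–B4, B4–B5, B5–B6, B6–B7, B7–B8, B8–B9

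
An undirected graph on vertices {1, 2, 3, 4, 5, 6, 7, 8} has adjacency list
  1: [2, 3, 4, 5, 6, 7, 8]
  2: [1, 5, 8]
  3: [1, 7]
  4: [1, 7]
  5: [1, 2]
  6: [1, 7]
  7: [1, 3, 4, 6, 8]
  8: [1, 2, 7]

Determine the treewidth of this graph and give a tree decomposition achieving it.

Every bag has size at most 3, so the width is 3 − 1 = 2 and tw(G) ≤ 2. Conversely, {1, 2, 8} is a clique of size 3, and the vertices of any clique must share a bag in every tree decomposition; so some bag has ≥ 3 vertices and tw(G) ≥ 2. Combining the bounds, tw(G) = 2.

Treewidth 2.
Bags: B1 = {1, 7, 8}  B2 = {1, 4, 7}  B3 = {1, 3, 7}  B4 = {1, 6, 7}  B5 = {1, 2, 8}  B6 = {1, 2, 5}
Tree: B1–B2, B1–B3, B3–B4, B1–B5, B5–B6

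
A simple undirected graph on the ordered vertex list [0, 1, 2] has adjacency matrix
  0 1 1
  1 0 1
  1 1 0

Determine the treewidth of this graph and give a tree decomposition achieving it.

Treewidth 2.
One optimal decomposition is:
Bags: B1 = {0, 1, 2}
Tree: (single bag)

With just one bag of size 3, the width is 3 − 1 = 2, so tw(G) ≤ 2. For the lower bound, the 3 vertices {0, 1, 2} are pairwise adjacent, and any tree decomposition puts a clique entirely inside one bag — forcing width ≥ 2. Hence tw(G) = 2 exactly.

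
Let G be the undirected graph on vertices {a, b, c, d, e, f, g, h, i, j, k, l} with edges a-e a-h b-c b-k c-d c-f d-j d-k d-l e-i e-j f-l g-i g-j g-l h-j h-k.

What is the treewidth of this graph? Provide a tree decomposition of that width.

Treewidth 3.
One such decomposition:
Bags: B1 = {b, c, f, k}  B2 = {c, d, f, k}  B3 = {d, f, k, l}  B4 = {d, h, k, l}  B5 = {d, h, j, l}  B6 = {g, h, j, l}  B7 = {a, g, h, j}  B8 = {a, e, g, j}  B9 = {a, e, g, i}
Tree: B1–B2, B2–B3, B3–B4, B4–B5, B5–B6, B6–B7, B7–B8, B8–B9

Each bag holds 4 vertices, so the decomposition has width 3, which upper-bounds the treewidth. For the lower bound: the 4 vertex sets {b,c,f}, {k}, {d}, {g,h,j,l} are disjoint, each induces a connected subgraph, and every pair is joined by at least one edge of G. Contracting each set to a single vertex therefore yields K_{4} as a minor, and since treewidth is minor-monotone, tw(G) ≥ tw(K_{4}) = 3. Combining the bounds, tw(G) = 3.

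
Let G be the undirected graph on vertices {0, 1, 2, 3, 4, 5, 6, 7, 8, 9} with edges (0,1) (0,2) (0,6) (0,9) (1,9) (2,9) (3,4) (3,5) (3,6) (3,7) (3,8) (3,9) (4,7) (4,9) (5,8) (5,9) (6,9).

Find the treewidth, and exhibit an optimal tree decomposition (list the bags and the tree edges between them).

Treewidth 2.
One optimal decomposition is:
Bags: B1 = {0, 6, 9}  B2 = {3, 6, 9}  B3 = {3, 5, 9}  B4 = {3, 5, 8}  B5 = {3, 4, 9}  B6 = {0, 2, 9}  B7 = {3, 4, 7}  B8 = {0, 1, 9}
Tree: B1–B2, B2–B3, B3–B4, B3–B5, B1–B6, B5–B7, B6–B8

The largest bag has 3 vertices, giving width 2; this decomposition certifies tw(G) ≤ 2. On the other hand G contains the 3-clique {3, 5, 8}. A clique must lie in a single bag of any decomposition, so no decomposition can have width below 2. The upper and lower bounds meet at 2, so that is the treewidth.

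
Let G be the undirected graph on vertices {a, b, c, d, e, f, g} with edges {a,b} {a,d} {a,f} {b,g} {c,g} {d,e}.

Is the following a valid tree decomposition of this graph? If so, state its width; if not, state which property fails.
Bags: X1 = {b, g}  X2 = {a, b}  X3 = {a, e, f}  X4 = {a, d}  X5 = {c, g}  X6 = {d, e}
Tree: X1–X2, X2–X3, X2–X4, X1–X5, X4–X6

No — bags containing vertex e are not connected in the tree.

A tree decomposition must satisfy three properties: every vertex lies in some bag; for every edge, both endpoints lie together in some bag; and for every vertex, the bags containing it form a connected subtree. Here bags containing vertex e are not connected in the tree, so the decomposition is invalid.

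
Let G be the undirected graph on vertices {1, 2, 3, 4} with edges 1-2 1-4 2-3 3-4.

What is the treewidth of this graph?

A width-2 tree decomposition is:
Bags: B1 = {1, 2, 3}  B2 = {1, 3, 4}
Tree: B1–B2
Each bag holds 3 vertices, so the decomposition has width 2, which upper-bounds the treewidth. The edges 3–2–1–4–3 form a cycle, so G is not a tree and its treewidth is at least 2. Combining the bounds, tw(G) = 2.

2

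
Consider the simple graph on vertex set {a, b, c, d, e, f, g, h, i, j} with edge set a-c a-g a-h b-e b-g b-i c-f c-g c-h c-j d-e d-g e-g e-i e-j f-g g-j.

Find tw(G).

2

A width-2 tree decomposition is:
Bags: B1 = {c, f, g}  B2 = {c, g, j}  B3 = {a, c, g}  B4 = {e, g, j}  B5 = {d, e, g}  B6 = {a, c, h}  B7 = {b, e, g}  B8 = {b, e, i}
Tree: B1–B2, B2–B3, B2–B4, B4–B5, B3–B6, B4–B7, B7–B8
The largest bag has 3 vertices, giving width 2; this decomposition certifies tw(G) ≤ 2. Conversely, {d, e, g} is a clique of size 3, and the vertices of any clique must share a bag in every tree decomposition; so some bag has ≥ 3 vertices and tw(G) ≥ 2. Combining the bounds, tw(G) = 2.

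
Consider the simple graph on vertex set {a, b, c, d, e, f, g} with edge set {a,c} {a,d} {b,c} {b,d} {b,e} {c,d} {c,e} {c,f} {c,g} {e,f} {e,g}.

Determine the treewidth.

A width-2 tree decomposition is:
Bags: B1 = {c, e, g}  B2 = {b, c, e}  B3 = {c, e, f}  B4 = {b, c, d}  B5 = {a, c, d}
Tree: B1–B2, B2–B3, B2–B4, B4–B5
Every bag has size at most 3, so the width is 3 − 1 = 2 and tw(G) ≤ 2. Conversely, {a, c, d} is a clique of size 3, and the vertices of any clique must share a bag in every tree decomposition; so some bag has ≥ 3 vertices and tw(G) ≥ 2. Hence tw(G) = 2 exactly.

2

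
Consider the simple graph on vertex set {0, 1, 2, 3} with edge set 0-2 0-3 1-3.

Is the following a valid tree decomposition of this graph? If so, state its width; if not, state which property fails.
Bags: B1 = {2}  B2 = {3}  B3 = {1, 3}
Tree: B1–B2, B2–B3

A tree decomposition must satisfy three properties: every vertex lies in some bag; for every edge, both endpoints lie together in some bag; and for every vertex, the bags containing it form a connected subtree. Here vertex 0 appears in no bag, so the decomposition is invalid.

No — vertex 0 appears in no bag.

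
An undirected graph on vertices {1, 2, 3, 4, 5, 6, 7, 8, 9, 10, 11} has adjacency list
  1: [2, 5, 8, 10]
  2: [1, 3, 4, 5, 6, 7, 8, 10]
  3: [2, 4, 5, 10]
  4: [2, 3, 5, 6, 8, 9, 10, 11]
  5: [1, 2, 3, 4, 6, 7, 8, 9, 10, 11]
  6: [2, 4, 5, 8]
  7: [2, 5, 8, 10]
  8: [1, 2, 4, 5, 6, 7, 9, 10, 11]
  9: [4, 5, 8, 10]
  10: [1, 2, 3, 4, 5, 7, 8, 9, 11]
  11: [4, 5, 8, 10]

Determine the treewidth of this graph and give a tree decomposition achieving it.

Treewidth 4.
One such decomposition:
Bags: B1 = {4, 5, 8, 9, 10}  B2 = {4, 5, 8, 10, 11}  B3 = {2, 4, 5, 8, 10}  B4 = {2, 4, 5, 6, 8}  B5 = {2, 5, 7, 8, 10}  B6 = {1, 2, 5, 8, 10}  B7 = {2, 3, 4, 5, 10}
Tree: B1–B2, B2–B3, B3–B4, B3–B5, B5–B6, B3–B7

Every bag has size at most 5, so the width is 5 − 1 = 4 and tw(G) ≤ 4. For the lower bound, the 5 vertices {4, 5, 8, 9, 10} are pairwise adjacent, and any tree decomposition puts a clique entirely inside one bag — forcing width ≥ 4. Combining the bounds, tw(G) = 4.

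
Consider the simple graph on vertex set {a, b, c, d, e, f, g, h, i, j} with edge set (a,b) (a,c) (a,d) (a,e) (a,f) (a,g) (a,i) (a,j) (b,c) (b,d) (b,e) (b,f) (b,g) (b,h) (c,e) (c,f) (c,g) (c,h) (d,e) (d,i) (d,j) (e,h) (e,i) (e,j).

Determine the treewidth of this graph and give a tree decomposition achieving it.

Treewidth 3.
Bags: B1 = {a, b, c, e}  B2 = {a, b, d, e}  B3 = {a, d, e, i}  B4 = {a, b, c, f}  B5 = {b, c, e, h}  B6 = {a, d, e, j}  B7 = {a, b, c, g}
Tree: B1–B2, B2–B3, B1–B4, B1–B5, B2–B6, B4–B7

Every bag has size at most 4, so the width is 4 − 1 = 3 and tw(G) ≤ 3. On the other hand G contains the 4-clique {b, c, e, h}. A clique must lie in a single bag of any decomposition, so no decomposition can have width below 3. The upper and lower bounds meet at 3, so that is the treewidth.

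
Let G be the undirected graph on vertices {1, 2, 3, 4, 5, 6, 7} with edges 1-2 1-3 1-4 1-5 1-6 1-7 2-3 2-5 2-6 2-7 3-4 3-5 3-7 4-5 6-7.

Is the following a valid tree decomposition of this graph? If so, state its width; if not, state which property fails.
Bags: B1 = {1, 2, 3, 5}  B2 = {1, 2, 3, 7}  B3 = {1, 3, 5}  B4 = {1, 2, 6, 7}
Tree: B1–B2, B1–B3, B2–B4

A tree decomposition must satisfy three properties: every vertex lies in some bag; for every edge, both endpoints lie together in some bag; and for every vertex, the bags containing it form a connected subtree. Here vertex 4 appears in no bag, so the decomposition is invalid.

No — vertex 4 appears in no bag.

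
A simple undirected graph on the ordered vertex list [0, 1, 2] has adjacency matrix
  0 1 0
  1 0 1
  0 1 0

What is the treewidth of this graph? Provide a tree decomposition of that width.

Every bag has size at most 2, so the width is 2 − 1 = 1 and tw(G) ≤ 1. Any graph with an edge has treewidth ≥ 1, and G has the edge 1–0. Combining the bounds, tw(G) = 1.

Treewidth 1.
Bags: B1 = {0, 1}  B2 = {1, 2}
Tree: B1–B2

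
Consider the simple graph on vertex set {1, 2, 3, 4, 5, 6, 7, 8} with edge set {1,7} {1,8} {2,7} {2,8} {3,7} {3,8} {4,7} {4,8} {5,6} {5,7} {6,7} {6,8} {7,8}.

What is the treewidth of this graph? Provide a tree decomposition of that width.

Treewidth 2.
One optimal decomposition is:
Bags: B1 = {6, 7, 8}  B2 = {3, 7, 8}  B3 = {2, 7, 8}  B4 = {5, 6, 7}  B5 = {4, 7, 8}  B6 = {1, 7, 8}
Tree: B1–B2, B2–B3, B1–B4, B3–B5, B2–B6

Every bag has size at most 3, so the width is 3 − 1 = 2 and tw(G) ≤ 2. For the lower bound, the 3 vertices {1, 7, 8} are pairwise adjacent, and any tree decomposition puts a clique entirely inside one bag — forcing width ≥ 2. Therefore the treewidth is 2.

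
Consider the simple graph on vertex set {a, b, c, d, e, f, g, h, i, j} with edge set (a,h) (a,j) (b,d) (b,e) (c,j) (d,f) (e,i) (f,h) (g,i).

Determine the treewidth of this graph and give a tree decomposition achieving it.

Every bag has size at most 2, so the width is 2 − 1 = 1 and tw(G) ≤ 1. Since G has at least one edge (e.g. c–j), it is not an edgeless graph, so tw(G) ≥ 1. Hence tw(G) = 1 exactly.

Treewidth 1.
One optimal decomposition is:
Bags: B1 = {c, j}  B2 = {a, j}  B3 = {a, h}  B4 = {f, h}  B5 = {d, f}  B6 = {b, d}  B7 = {b, e}  B8 = {e, i}  B9 = {g, i}
Tree: B1–B2, B2–B3, B3–B4, B4–B5, B5–B6, B6–B7, B7–B8, B8–B9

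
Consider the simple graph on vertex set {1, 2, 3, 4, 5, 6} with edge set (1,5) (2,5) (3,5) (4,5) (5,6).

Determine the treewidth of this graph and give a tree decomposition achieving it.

The largest bag has 2 vertices, giving width 1; this decomposition certifies tw(G) ≤ 1. G has an edge, so its treewidth is at least 1. Combining the bounds, tw(G) = 1.

Treewidth 1.
One such decomposition:
Bags: B1 = {4, 5}  B2 = {3, 5}  B3 = {2, 5}  B4 = {1, 5}  B5 = {5, 6}
Tree: B1–B2, B1–B3, B3–B4, B4–B5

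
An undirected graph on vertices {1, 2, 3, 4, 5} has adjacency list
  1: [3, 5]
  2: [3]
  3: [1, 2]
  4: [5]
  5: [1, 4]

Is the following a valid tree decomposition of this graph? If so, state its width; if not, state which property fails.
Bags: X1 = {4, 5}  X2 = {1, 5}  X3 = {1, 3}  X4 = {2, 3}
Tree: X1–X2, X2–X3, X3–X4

Yes; width 1.

Vertex coverage: the bags together contain {1, 2, 3, 4, 5}, the full vertex set. Edge coverage: each edge of G has both endpoints in at least one bag. Running intersection: for every vertex, the bags containing it form a connected subtree. All three properties hold, so this is a valid tree decomposition of width max|bag| − 1 = 1, and hence tw(G) ≤ 1.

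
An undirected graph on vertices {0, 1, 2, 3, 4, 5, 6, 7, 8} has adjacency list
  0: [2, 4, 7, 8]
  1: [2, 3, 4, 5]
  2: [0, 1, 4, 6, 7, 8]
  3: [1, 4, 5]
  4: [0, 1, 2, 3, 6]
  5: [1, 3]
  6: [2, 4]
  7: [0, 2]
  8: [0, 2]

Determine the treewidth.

A width-2 tree decomposition is:
Bags: B1 = {1, 3, 4}  B2 = {1, 2, 4}  B3 = {0, 2, 4}  B4 = {0, 2, 7}  B5 = {0, 2, 8}  B6 = {2, 4, 6}  B7 = {1, 3, 5}
Tree: B1–B2, B2–B3, B3–B4, B3–B5, B2–B6, B1–B7
The largest bag has 3 vertices, giving width 2; this decomposition certifies tw(G) ≤ 2. Conversely, {0, 2, 8} is a clique of size 3, and the vertices of any clique must share a bag in every tree decomposition; so some bag has ≥ 3 vertices and tw(G) ≥ 2. Therefore the treewidth is 2.

2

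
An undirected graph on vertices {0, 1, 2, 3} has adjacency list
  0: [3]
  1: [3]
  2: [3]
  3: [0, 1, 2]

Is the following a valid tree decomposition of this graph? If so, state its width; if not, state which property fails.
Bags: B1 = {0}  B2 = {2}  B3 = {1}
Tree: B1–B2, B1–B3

No — vertex 3 appears in no bag.

A tree decomposition must satisfy three properties: every vertex lies in some bag; for every edge, both endpoints lie together in some bag; and for every vertex, the bags containing it form a connected subtree. Here vertex 3 appears in no bag, so the decomposition is invalid.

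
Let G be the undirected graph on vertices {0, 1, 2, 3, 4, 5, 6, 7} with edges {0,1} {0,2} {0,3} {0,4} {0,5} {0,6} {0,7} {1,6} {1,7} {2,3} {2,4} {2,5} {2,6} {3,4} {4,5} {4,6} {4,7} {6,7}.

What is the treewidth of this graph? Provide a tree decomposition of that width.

Treewidth 3.
One optimal decomposition is:
Bags: B1 = {0, 2, 4, 6}  B2 = {0, 4, 6, 7}  B3 = {0, 2, 3, 4}  B4 = {0, 1, 6, 7}  B5 = {0, 2, 4, 5}
Tree: B1–B2, B1–B3, B2–B4, B1–B5

The largest bag has 4 vertices, giving width 3; this decomposition certifies tw(G) ≤ 3. Conversely, {0, 1, 6, 7} is a clique of size 4, and the vertices of any clique must share a bag in every tree decomposition; so some bag has ≥ 4 vertices and tw(G) ≥ 3. Therefore the treewidth is 3.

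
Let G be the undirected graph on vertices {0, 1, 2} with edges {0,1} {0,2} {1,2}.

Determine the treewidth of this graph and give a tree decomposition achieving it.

With just one bag of size 3, the width is 3 − 1 = 2, so tw(G) ≤ 2. Conversely, {0, 1, 2} is a clique of size 3, and the vertices of any clique must share a bag in every tree decomposition; so some bag has ≥ 3 vertices and tw(G) ≥ 2. The upper and lower bounds meet at 2, so that is the treewidth.

Treewidth 2.
One optimal decomposition is:
Bags: B1 = {0, 1, 2}
Tree: (single bag)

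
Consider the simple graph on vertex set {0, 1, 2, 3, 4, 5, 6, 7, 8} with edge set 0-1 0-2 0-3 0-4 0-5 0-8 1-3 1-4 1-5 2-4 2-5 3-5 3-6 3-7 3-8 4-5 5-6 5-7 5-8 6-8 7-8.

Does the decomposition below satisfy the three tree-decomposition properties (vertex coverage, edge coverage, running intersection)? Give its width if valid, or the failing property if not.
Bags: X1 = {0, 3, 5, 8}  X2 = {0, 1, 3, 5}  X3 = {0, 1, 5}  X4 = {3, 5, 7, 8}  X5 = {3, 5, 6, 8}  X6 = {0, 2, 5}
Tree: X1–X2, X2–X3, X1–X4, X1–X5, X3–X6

No — vertex 4 appears in no bag.

A tree decomposition must satisfy three properties: every vertex lies in some bag; for every edge, both endpoints lie together in some bag; and for every vertex, the bags containing it form a connected subtree. Here vertex 4 appears in no bag, so the decomposition is invalid.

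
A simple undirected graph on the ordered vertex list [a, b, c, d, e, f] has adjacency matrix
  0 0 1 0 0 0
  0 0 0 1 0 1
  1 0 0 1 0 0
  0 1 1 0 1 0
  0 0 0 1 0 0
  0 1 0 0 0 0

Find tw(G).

A width-1 tree decomposition is:
Bags: B1 = {b, d}  B2 = {c, d}  B3 = {d, e}  B4 = {b, f}  B5 = {a, c}
Tree: B1–B2, B1–B3, B1–B4, B2–B5
Every bag has size at most 2, so the width is 2 − 1 = 1 and tw(G) ≤ 1. Any graph with an edge has treewidth ≥ 1, and G has the edge b–d. Combining the bounds, tw(G) = 1.

1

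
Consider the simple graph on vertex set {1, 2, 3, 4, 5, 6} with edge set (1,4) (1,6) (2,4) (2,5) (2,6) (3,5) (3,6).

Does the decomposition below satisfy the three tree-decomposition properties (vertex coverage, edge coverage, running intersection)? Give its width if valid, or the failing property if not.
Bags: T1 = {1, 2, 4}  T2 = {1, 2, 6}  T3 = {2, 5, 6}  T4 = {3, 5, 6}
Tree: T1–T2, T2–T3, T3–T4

Checking the three conditions: (i) the bags cover all of {1, 2, 3, 4, 5, 6}; (ii) for each edge, some bag contains both endpoints; (iii) the bags containing any fixed vertex form a subtree. All hold, so the decomposition is valid with width 3 − 1 = 2.

Yes; width 2.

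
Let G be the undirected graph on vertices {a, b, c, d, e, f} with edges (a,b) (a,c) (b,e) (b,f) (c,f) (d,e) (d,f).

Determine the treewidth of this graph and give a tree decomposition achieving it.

Each bag holds 3 vertices, so the decomposition has width 2, which upper-bounds the treewidth. The edges e–d–f–b–e form a cycle, so G is not a tree and its treewidth is at least 2. Combining the bounds, tw(G) = 2.

Treewidth 2.
One optimal decomposition is:
Bags: B1 = {b, d, e}  B2 = {b, d, f}  B3 = {a, b, f}  B4 = {a, c, f}
Tree: B1–B2, B2–B3, B3–B4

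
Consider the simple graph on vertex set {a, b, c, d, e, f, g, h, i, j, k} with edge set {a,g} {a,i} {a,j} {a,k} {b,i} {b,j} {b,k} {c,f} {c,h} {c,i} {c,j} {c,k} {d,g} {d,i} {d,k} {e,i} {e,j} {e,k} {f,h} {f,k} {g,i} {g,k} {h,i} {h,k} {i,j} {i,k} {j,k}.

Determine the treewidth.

A width-3 tree decomposition is:
Bags: B1 = {a, i, j, k}  B2 = {c, i, j, k}  B3 = {b, i, j, k}  B4 = {c, h, i, k}  B5 = {a, g, i, k}  B6 = {d, g, i, k}  B7 = {e, i, j, k}  B8 = {c, f, h, k}
Tree: B1–B2, B2–B3, B2–B4, B1–B5, B5–B6, B3–B7, B4–B8
Each bag holds 4 vertices, so the decomposition has width 3, which upper-bounds the treewidth. Conversely, {c, f, h, k} is a clique of size 4, and the vertices of any clique must share a bag in every tree decomposition; so some bag has ≥ 4 vertices and tw(G) ≥ 3. The upper and lower bounds meet at 3, so that is the treewidth.

3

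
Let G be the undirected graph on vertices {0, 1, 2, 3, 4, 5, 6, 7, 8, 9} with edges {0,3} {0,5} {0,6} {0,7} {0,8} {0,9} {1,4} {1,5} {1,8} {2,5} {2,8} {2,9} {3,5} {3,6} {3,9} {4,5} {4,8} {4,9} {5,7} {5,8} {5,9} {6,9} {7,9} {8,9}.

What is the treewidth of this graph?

A width-3 tree decomposition is:
Bags: B1 = {1, 4, 5, 8}  B2 = {4, 5, 8, 9}  B3 = {2, 5, 8, 9}  B4 = {0, 5, 8, 9}  B5 = {0, 3, 5, 9}  B6 = {0, 5, 7, 9}  B7 = {0, 3, 6, 9}
Tree: B1–B2, B2–B3, B3–B4, B4–B5, B4–B6, B5–B7
The largest bag has 4 vertices, giving width 3; this decomposition certifies tw(G) ≤ 3. Conversely, {1, 4, 5, 8} is a clique of size 4, and the vertices of any clique must share a bag in every tree decomposition; so some bag has ≥ 4 vertices and tw(G) ≥ 3. The upper and lower bounds meet at 3, so that is the treewidth.

3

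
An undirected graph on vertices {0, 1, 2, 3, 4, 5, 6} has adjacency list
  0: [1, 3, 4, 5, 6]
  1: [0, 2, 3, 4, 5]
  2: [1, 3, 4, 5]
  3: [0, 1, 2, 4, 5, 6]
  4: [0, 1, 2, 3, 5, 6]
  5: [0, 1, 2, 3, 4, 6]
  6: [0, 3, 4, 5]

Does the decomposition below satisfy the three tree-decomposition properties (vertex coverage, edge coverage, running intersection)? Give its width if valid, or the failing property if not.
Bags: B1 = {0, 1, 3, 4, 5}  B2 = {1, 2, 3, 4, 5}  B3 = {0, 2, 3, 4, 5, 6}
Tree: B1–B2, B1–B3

A tree decomposition must satisfy three properties: every vertex lies in some bag; for every edge, both endpoints lie together in some bag; and for every vertex, the bags containing it form a connected subtree. Here bags containing vertex 2 are not connected in the tree, so the decomposition is invalid.

No — bags containing vertex 2 are not connected in the tree.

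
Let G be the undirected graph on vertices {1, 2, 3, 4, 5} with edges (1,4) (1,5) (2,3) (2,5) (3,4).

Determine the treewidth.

A width-2 tree decomposition is:
Bags: B1 = {2, 3, 4}  B2 = {2, 4, 5}  B3 = {1, 4, 5}
Tree: B1–B2, B2–B3
Every bag has size at most 3, so the width is 3 − 1 = 2 and tw(G) ≤ 2. The edges 4–3–2–5–1–4 form a cycle, so G is not a tree and its treewidth is at least 2. The upper and lower bounds meet at 2, so that is the treewidth.

2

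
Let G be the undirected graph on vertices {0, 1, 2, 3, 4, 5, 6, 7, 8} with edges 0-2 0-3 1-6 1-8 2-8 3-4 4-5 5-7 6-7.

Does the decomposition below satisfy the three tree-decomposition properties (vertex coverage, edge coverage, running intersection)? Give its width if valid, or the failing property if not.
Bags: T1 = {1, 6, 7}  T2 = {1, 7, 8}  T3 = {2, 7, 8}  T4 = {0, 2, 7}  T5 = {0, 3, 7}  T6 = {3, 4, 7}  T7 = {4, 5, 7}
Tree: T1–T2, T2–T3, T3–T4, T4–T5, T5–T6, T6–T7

Yes; width 2.

Every vertex of G appears in some bag (union = {0, 1, 2, 3, 4, 5, 6, 7, 8}); every edge is covered by a bag; and for each vertex v the set of bags containing v is connected in the bag tree. The decomposition is therefore valid. The largest bag has 3 vertices, so the width is 2.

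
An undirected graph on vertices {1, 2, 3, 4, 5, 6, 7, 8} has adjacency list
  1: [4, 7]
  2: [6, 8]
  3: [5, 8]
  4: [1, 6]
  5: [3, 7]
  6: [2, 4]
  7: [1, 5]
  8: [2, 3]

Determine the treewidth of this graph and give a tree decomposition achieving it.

The largest bag has 3 vertices, giving width 2; this decomposition certifies tw(G) ≤ 2. For the lower bound, G contains the cycle 7–1–4–6–2–8–3–5–7, so G is not a forest; only forests have treewidth ≤ 1, hence tw(G) ≥ 2. The upper and lower bounds meet at 2, so that is the treewidth.

Treewidth 2.
Bags: B1 = {1, 4, 7}  B2 = {4, 6, 7}  B3 = {2, 6, 7}  B4 = {2, 7, 8}  B5 = {3, 7, 8}  B6 = {3, 5, 7}
Tree: B1–B2, B2–B3, B3–B4, B4–B5, B5–B6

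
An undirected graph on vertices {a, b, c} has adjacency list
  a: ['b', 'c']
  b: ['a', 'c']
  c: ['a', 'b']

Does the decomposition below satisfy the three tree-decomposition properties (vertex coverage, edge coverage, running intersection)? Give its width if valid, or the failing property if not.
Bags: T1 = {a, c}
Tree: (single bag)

A tree decomposition must satisfy three properties: every vertex lies in some bag; for every edge, both endpoints lie together in some bag; and for every vertex, the bags containing it form a connected subtree. Here vertex b appears in no bag, so the decomposition is invalid.

No — vertex b appears in no bag.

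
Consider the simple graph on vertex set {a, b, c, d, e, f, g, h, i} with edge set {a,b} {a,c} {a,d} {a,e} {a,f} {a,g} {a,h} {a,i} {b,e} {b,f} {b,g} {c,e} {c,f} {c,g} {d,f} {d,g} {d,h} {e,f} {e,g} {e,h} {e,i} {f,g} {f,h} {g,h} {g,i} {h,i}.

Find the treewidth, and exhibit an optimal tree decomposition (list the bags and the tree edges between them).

Treewidth 4.
One optimal decomposition is:
Bags: B1 = {a, b, e, f, g}  B2 = {a, c, e, f, g}  B3 = {a, e, f, g, h}  B4 = {a, d, f, g, h}  B5 = {a, e, g, h, i}
Tree: B1–B2, B2–B3, B3–B4, B3–B5

Every bag has size at most 5, so the width is 5 − 1 = 4 and tw(G) ≤ 4. Conversely, {a, d, f, g, h} is a clique of size 5, and the vertices of any clique must share a bag in every tree decomposition; so some bag has ≥ 5 vertices and tw(G) ≥ 4. Hence tw(G) = 4 exactly.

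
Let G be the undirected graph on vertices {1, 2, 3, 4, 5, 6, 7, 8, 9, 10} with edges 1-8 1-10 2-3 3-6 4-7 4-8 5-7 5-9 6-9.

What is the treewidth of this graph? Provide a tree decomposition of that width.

Every bag has size at most 2, so the width is 2 − 1 = 1 and tw(G) ≤ 1. Any graph with an edge has treewidth ≥ 1, and G has the edge 2–3. Hence tw(G) = 1 exactly.

Treewidth 1.
One such decomposition:
Bags: B1 = {2, 3}  B2 = {3, 6}  B3 = {6, 9}  B4 = {5, 9}  B5 = {5, 7}  B6 = {4, 7}  B7 = {4, 8}  B8 = {1, 8}  B9 = {1, 10}
Tree: B1–B2, B2–B3, B3–B4, B4–B5, B5–B6, B6–B7, B7–B8, B8–B9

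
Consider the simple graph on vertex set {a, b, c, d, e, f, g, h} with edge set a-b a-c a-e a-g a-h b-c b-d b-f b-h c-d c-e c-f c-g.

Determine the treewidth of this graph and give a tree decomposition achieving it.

Treewidth 2.
One such decomposition:
Bags: B1 = {a, b, c}  B2 = {a, c, e}  B3 = {b, c, d}  B4 = {a, b, h}  B5 = {b, c, f}  B6 = {a, c, g}
Tree: B1–B2, B1–B3, B1–B4, B1–B5, B2–B6

Every bag has size at most 3, so the width is 3 − 1 = 2 and tw(G) ≤ 2. Conversely, {a, b, h} is a clique of size 3, and the vertices of any clique must share a bag in every tree decomposition; so some bag has ≥ 3 vertices and tw(G) ≥ 2. The upper and lower bounds meet at 2, so that is the treewidth.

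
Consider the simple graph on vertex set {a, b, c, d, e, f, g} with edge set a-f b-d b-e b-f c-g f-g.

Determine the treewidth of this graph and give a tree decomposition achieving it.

Each bag holds 2 vertices, so the decomposition has width 1, which upper-bounds the treewidth. G has an edge, so its treewidth is at least 1. Therefore the treewidth is 1.

Treewidth 1.
One such decomposition:
Bags: B1 = {b, f}  B2 = {f, g}  B3 = {a, f}  B4 = {b, e}  B5 = {c, g}  B6 = {b, d}
Tree: B1–B2, B1–B3, B1–B4, B2–B5, B4–B6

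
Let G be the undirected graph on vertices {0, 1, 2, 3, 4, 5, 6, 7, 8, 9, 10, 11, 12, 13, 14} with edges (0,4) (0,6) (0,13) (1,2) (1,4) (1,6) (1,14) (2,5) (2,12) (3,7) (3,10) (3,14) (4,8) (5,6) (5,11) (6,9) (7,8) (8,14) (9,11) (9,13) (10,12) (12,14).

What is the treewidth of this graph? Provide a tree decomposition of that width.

Every bag has size at most 4, so the width is 4 − 1 = 3 and tw(G) ≤ 3. For the lower bound: the 4 vertex sets {3,7,10}, {12}, {14}, {1,2,4,8} are disjoint, each induces a connected subgraph, and every pair is joined by at least one edge of G. Contracting each set to a single vertex therefore yields K_{4} as a minor, and since treewidth is minor-monotone, tw(G) ≥ tw(K_{4}) = 3. Therefore the treewidth is 3.

Treewidth 3.
One such decomposition:
Bags: B1 = {3, 7, 10, 12}  B2 = {3, 7, 12, 14}  B3 = {7, 8, 12, 14}  B4 = {2, 8, 12, 14}  B5 = {1, 2, 8, 14}  B6 = {1, 2, 4, 8}  B7 = {1, 2, 4, 5}  B8 = {1, 4, 5, 6}  B9 = {0, 4, 5, 6}  B10 = {0, 5, 6, 11}  B11 = {0, 6, 9, 11}  B12 = {0, 9, 11, 13}
Tree: B1–B2, B2–B3, B3–B4, B4–B5, B5–B6, B6–B7, B7–B8, B8–B9, B9–B10, B10–B11, B11–B12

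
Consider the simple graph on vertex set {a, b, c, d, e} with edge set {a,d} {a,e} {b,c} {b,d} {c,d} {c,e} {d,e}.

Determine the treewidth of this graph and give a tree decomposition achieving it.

The largest bag has 3 vertices, giving width 2; this decomposition certifies tw(G) ≤ 2. For the lower bound, the 3 vertices {c, d, e} are pairwise adjacent, and any tree decomposition puts a clique entirely inside one bag — forcing width ≥ 2. The upper and lower bounds meet at 2, so that is the treewidth.

Treewidth 2.
One optimal decomposition is:
Bags: B1 = {a, d, e}  B2 = {c, d, e}  B3 = {b, c, d}
Tree: B1–B2, B2–B3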